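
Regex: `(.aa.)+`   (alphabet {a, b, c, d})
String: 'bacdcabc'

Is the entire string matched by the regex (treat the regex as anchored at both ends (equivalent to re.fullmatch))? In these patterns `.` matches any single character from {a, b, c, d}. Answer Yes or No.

No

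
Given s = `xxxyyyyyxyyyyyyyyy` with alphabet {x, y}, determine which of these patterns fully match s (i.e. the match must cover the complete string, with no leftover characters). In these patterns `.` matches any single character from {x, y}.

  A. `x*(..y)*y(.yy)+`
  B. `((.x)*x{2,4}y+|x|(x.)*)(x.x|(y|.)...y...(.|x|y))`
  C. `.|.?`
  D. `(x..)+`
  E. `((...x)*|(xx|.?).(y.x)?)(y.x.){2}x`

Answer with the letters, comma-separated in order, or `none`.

A → match
B → no match
C → no match
D → no match
E → no match — must end with `x`

A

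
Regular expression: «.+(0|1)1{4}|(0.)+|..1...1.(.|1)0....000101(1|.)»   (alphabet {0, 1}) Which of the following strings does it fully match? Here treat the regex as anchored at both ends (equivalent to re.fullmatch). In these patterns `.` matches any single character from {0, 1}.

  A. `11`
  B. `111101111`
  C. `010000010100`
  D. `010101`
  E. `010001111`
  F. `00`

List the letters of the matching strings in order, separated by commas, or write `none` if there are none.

A. `11` → no match
B. `111101111` → match
C. `010000010100` → match
D. `010101` → match
E. `010001111` → match
F. `00` → match

B, C, D, E, F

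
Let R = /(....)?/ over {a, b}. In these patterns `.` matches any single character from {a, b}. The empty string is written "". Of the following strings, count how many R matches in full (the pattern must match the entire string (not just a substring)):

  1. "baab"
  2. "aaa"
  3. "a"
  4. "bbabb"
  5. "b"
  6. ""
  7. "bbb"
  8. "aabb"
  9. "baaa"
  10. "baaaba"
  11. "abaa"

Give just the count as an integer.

5

1 → match
2 → no match
3 → no match
4 → no match
5 → no match
6 → match
7 → no match
8 → match
9 → match
10 → no match
11 → match
Total matched: 5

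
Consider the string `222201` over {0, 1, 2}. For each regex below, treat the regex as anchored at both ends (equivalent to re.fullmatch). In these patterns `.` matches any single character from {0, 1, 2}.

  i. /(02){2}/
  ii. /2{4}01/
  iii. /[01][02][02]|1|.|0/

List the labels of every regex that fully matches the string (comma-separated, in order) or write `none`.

ii

i → no match — must start with `02`
ii → match
iii → no match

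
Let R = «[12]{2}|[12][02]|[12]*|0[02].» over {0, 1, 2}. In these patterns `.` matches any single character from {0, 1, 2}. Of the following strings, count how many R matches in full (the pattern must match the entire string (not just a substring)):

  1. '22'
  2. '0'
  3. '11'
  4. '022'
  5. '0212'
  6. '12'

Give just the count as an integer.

4

1. '22' → match
2. '0' → no match
3. '11' → match
4. '022' → match
5. '0212' → no match
6. '12' → match
Total matched: 4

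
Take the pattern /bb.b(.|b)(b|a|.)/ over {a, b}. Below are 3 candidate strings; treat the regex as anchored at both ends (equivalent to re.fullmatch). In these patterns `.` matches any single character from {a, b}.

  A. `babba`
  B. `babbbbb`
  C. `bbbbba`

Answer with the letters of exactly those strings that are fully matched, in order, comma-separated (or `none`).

C

A → no match — must start with `bb`
B → no match — must start with `bb`
C → match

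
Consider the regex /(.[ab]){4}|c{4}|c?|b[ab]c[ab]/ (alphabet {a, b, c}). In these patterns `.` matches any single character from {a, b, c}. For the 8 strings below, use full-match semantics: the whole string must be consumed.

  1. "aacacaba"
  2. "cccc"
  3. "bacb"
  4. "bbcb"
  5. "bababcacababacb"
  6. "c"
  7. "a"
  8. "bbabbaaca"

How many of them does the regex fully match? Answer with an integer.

5

1 → match
2 → match
3 → match
4 → match
5 → no match
6 → match
7 → no match
8 → no match
Total matched: 5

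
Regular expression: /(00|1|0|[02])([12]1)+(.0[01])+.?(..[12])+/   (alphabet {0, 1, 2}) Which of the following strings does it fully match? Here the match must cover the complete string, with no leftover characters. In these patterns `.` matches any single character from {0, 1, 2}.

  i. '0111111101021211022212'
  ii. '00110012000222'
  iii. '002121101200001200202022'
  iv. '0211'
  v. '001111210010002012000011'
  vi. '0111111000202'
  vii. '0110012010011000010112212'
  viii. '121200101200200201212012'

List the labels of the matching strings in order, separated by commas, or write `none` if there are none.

i → match
ii → match
iii → match
iv → no match
v → match
vi → match
vii → match
viii → match

i, ii, iii, v, vi, vii, viii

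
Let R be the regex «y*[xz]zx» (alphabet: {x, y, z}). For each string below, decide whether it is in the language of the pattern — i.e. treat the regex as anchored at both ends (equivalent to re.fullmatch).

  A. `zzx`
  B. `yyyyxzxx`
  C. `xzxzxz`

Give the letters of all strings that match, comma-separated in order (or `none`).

A

A → match
B → no match — must end with `zx`
C → no match — must end with `zx`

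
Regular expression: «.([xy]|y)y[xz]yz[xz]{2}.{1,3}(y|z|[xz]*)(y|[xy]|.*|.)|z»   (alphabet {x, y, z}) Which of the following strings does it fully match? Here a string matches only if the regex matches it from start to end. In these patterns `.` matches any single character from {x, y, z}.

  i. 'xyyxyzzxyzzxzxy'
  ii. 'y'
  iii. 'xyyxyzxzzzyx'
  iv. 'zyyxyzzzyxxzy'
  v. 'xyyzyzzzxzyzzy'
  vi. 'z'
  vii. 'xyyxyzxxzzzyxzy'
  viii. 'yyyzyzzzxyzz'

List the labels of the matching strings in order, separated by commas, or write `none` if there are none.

i, iii, iv, v, vi, vii, viii

i → match
ii → no match
iii → match
iv → match
v → match
vi → match
vii → match
viii → match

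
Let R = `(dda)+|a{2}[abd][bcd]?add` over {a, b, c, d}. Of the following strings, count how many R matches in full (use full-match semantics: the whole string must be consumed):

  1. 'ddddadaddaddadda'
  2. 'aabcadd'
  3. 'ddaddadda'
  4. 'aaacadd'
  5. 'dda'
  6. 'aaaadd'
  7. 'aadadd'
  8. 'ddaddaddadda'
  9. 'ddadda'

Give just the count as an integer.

1 → no match
2. 'aabcadd' → match
3. 'ddaddadda' → match
4. 'aaacadd' → match
5. 'dda' → match
6. 'aaaadd' → match
7. 'aadadd' → match
8. 'ddaddaddadda' → match
9. 'ddadda' → match
Total matched: 8

8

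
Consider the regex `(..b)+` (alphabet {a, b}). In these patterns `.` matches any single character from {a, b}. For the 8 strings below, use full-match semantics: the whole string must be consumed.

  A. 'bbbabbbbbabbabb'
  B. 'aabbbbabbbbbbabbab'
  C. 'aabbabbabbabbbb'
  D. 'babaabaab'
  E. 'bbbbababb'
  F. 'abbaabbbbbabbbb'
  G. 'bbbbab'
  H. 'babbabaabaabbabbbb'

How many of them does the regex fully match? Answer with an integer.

8

A → match
B → match
C → match
D → match
E → match
F → match
G → match
H → match
Total matched: 8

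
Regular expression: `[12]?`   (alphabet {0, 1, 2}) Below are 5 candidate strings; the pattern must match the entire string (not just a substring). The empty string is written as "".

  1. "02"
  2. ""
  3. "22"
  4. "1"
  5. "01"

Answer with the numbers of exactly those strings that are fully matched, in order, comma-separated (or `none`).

1 → no match
2 → match
3 → no match
4 → match
5 → no match

2, 4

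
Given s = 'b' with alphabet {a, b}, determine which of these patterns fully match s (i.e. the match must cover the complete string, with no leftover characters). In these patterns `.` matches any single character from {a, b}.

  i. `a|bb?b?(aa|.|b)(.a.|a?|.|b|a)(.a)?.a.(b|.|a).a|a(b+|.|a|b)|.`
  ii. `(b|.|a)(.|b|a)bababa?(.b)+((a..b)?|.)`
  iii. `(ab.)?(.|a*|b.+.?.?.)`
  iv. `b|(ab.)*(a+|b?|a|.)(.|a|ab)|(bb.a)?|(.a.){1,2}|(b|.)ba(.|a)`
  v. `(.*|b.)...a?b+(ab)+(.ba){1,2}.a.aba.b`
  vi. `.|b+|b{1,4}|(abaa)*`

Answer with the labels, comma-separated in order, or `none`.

i → match
ii → no match
iii → match
iv → match
v → no match
vi → match

i, iii, iv, vi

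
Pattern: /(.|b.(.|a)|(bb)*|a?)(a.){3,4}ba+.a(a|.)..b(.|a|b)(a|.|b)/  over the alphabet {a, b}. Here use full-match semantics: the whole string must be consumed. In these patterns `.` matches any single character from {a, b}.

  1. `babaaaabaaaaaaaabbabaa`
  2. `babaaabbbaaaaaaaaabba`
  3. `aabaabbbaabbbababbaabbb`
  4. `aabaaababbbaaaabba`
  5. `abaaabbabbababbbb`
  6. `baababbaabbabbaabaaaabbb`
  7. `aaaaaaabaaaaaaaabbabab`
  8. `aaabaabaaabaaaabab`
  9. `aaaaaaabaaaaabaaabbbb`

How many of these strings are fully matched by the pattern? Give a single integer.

1 → match
2 → no match
3 → no match
4 → no match
5 → no match
6 → no match
7 → match
8 → match
9 → match
Total matched: 4

4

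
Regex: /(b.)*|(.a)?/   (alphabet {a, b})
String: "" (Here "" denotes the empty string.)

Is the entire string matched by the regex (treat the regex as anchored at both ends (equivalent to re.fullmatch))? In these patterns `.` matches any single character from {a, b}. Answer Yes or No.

Yes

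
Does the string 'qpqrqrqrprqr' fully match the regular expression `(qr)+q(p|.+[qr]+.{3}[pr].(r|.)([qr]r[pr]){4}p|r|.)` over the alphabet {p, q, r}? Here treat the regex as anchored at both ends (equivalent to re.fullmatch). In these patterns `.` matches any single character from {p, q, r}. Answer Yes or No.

No

Every match must start with 'qr', but 'qpqrqrqrprqr' does not.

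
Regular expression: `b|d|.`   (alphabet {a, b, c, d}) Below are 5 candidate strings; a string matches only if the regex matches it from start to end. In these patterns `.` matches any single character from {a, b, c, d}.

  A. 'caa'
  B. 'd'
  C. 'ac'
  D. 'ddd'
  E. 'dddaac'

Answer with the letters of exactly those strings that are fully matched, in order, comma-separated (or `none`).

B

A. 'caa' → no match
B. 'd' → match
C. 'ac' → no match
D. 'ddd' → no match
E. 'dddaac' → no match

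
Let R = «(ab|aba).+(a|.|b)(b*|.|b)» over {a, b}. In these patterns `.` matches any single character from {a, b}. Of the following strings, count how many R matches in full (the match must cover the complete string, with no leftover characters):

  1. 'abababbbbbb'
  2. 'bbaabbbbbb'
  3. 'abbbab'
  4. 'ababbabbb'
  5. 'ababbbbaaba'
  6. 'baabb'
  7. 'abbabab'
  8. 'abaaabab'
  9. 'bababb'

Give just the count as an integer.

6

1 → match
2 → no match
3 → match
4 → match
5 → match
6 → no match
7 → match
8 → match
9 → no match
Total matched: 6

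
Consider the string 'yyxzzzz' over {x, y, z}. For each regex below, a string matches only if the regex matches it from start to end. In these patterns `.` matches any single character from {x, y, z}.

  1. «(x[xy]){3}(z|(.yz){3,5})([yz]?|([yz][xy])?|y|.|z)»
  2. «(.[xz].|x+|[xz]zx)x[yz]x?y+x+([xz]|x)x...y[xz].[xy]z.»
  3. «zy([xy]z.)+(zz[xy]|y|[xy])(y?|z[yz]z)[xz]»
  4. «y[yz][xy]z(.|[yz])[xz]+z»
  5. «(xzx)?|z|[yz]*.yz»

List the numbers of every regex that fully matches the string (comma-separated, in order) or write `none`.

4

1 → no match — must start with 'x'
2 → no match
3 → no match — must start with 'zy'
4 → match
5 → no match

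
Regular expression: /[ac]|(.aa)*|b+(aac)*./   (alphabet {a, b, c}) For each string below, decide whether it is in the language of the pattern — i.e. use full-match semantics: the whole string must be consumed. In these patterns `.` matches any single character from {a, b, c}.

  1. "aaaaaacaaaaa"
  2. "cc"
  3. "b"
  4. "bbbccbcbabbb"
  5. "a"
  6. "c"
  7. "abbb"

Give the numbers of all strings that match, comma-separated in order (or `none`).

1 → match
2 → no match
3 → no match
4 → no match
5 → match
6 → match
7 → no match

1, 5, 6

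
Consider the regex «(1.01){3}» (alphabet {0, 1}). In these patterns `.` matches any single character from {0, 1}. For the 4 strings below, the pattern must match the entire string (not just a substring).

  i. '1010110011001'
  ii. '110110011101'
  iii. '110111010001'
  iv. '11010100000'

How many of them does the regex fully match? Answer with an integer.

1

i → no match
ii. '110110011101' → match
iii. '110111010001' → no match
iv. '11010100000' → no match — must end with '01'
Total matched: 1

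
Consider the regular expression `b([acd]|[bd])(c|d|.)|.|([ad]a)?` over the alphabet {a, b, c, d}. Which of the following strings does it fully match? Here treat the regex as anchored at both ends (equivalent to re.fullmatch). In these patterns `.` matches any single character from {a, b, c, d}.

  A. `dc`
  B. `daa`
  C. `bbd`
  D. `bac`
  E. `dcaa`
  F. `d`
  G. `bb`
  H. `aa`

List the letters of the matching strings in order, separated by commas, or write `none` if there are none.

C, D, F, H

A. `dc` → no match
B. `daa` → no match
C. `bbd` → match
D. `bac` → match
E. `dcaa` → no match
F. `d` → match
G. `bb` → no match
H. `aa` → match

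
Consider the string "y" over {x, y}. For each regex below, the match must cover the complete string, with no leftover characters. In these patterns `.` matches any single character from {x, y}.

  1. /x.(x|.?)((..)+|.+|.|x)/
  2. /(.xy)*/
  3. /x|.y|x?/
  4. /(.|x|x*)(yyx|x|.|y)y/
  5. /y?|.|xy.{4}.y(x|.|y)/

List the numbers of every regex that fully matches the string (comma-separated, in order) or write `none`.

1 → no match — must start with "x"
2 → no match
3 → no match
4 → no match
5 → match

5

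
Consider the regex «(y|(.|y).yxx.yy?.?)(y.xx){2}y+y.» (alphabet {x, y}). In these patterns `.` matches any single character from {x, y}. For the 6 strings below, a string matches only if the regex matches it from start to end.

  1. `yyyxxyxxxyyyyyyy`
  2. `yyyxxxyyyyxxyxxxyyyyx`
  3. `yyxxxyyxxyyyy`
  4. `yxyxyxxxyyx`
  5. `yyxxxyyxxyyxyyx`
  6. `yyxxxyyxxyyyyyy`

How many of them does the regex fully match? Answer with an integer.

4

1 → match
2 → match
3 → match
4 → no match
5 → no match
6 → match
Total matched: 4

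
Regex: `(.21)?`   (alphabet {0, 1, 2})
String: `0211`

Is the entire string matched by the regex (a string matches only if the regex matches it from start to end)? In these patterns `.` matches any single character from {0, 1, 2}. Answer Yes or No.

No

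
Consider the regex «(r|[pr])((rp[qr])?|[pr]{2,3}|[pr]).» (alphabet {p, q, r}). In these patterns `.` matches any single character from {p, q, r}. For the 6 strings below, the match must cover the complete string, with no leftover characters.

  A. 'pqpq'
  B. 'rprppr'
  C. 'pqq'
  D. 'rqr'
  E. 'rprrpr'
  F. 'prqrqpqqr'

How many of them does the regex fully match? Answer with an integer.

0

A. 'pqpq' → no match
B. 'rprppr' → no match
C. 'pqq' → no match
D. 'rqr' → no match
E. 'rprrpr' → no match
F. 'prqrqpqqr' → no match
Total matched: 0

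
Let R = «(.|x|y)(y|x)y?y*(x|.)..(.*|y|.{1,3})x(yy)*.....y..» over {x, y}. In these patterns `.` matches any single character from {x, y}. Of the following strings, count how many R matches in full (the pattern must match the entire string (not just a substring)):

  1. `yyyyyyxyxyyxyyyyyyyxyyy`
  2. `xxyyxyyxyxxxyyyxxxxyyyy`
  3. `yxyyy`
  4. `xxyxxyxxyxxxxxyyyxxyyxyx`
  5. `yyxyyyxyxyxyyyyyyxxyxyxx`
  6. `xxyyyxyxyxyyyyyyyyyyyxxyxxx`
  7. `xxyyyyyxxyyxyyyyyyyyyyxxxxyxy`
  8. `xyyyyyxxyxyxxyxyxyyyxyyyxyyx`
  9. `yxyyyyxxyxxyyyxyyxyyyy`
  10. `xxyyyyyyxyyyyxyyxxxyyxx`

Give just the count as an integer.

1 → no match
2 → no match
3 → no match
4 → no match
5 → no match
6 → no match
7 → no match
8 → no match
9 → no match
10 → no match
Total matched: 0

0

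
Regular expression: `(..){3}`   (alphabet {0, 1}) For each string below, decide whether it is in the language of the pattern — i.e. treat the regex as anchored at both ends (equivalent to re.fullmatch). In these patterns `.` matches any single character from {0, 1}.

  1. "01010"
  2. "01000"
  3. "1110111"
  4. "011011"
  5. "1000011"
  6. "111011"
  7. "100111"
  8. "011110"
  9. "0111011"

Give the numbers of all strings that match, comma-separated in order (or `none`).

1 → no match
2 → no match
3 → no match
4 → match
5 → no match
6 → match
7 → match
8 → match
9 → no match

4, 6, 7, 8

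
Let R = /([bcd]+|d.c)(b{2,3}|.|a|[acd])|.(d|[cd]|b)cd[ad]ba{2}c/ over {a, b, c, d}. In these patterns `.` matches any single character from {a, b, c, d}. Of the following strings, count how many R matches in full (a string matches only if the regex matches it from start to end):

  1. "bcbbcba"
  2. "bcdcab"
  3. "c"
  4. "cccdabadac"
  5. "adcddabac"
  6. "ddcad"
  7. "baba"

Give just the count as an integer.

1

1 → match
2 → no match
3 → no match
4 → no match
5 → no match
6 → no match
7 → no match
Total matched: 1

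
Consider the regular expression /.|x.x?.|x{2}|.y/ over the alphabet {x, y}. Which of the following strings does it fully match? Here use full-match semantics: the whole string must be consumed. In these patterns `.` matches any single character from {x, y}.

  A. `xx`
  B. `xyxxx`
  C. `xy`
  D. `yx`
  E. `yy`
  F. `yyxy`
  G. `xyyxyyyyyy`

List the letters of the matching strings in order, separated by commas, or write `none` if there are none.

A, C, E

A → match
B → no match
C → match
D → no match
E → match
F → no match
G → no match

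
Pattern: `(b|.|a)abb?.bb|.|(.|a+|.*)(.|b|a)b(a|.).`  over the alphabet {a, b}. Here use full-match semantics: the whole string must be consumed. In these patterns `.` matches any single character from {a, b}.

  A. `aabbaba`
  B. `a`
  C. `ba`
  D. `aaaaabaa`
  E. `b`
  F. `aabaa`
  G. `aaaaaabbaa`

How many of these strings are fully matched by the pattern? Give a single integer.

5

A → no match
B → match
C → no match
D → match
E → match
F → match
G → match
Total matched: 5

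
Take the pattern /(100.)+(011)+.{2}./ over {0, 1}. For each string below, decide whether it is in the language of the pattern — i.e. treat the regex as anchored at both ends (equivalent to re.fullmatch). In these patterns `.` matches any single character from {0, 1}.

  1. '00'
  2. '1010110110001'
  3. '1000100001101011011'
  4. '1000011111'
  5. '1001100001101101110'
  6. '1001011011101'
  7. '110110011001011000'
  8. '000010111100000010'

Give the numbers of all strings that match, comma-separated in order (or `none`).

4, 6

1 → no match — must start with '100'
2 → no match — must start with '100'
3 → no match
4 → match
5 → no match
6 → match
7 → no match — must start with '100'
8 → no match — must start with '100'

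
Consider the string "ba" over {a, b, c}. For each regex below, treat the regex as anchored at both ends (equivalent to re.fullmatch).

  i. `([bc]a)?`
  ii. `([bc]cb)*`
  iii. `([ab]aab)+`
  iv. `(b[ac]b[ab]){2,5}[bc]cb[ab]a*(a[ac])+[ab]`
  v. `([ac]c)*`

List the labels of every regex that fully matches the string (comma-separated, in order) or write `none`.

i → match
ii → no match
iii → no match — must end with "aab"
iv → no match
v → no match

i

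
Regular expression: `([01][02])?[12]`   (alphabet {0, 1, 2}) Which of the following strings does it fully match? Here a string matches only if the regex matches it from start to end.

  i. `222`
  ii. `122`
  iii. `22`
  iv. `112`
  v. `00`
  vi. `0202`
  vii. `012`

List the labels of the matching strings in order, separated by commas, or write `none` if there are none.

i → no match
ii → match
iii → no match
iv → no match
v → no match
vi → no match
vii → no match

ii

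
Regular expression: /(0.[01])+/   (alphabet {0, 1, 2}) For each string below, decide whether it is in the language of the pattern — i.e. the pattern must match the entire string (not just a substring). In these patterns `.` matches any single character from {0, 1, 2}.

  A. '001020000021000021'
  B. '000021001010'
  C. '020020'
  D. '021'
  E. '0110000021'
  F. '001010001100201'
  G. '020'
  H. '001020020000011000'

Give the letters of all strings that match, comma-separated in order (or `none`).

A, B, C, D, G, H

A → match
B → match
C → match
D → match
E → no match
F → no match
G → match
H → match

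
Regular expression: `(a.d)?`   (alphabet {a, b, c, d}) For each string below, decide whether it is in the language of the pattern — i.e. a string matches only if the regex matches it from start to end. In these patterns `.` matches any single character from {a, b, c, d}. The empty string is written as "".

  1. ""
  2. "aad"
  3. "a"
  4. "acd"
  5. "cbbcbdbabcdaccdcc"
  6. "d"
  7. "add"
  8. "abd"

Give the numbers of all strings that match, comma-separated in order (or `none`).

1 → match
2 → match
3 → no match
4 → match
5 → no match
6 → no match
7 → match
8 → match

1, 2, 4, 7, 8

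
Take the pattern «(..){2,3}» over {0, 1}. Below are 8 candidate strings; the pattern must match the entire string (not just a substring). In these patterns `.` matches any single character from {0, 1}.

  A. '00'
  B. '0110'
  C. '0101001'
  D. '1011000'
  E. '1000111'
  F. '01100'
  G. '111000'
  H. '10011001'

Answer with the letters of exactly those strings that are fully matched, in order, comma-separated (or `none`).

B, G

A → no match
B → match
C → no match
D → no match
E → no match
F → no match
G → match
H → no match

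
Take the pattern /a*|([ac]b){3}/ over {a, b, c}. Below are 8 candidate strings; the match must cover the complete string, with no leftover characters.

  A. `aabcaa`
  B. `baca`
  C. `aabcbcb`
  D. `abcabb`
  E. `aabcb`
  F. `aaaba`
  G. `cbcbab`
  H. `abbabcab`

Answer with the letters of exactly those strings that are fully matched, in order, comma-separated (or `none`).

G

A → no match
B → no match
C → no match
D → no match
E → no match
F → no match
G → match
H → no match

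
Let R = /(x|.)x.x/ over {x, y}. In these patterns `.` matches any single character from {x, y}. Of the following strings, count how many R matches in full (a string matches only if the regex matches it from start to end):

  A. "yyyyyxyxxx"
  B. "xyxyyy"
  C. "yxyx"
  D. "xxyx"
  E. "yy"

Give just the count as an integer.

2

A → no match
B → no match — must end with "x"
C → match
D → match
E → no match — must end with "x"
Total matched: 2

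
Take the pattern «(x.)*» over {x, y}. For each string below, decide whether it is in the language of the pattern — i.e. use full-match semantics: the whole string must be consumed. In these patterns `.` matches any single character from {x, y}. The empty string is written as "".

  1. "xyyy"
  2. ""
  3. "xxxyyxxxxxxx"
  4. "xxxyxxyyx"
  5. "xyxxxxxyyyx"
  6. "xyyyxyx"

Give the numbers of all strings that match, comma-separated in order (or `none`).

2

1. "xyyy" → no match
2. "" → match
3. "xxxyyxxxxxxx" → no match
4. "xxxyxxyyx" → no match
5. "xyxxxxxyyyx" → no match
6. "xyyyxyx" → no match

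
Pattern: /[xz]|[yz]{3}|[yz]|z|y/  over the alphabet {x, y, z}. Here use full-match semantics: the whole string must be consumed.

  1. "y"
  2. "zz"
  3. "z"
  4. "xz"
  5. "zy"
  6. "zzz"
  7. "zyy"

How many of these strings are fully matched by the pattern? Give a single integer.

1 → match
2 → no match
3 → match
4 → no match
5 → no match
6 → match
7 → match
Total matched: 4

4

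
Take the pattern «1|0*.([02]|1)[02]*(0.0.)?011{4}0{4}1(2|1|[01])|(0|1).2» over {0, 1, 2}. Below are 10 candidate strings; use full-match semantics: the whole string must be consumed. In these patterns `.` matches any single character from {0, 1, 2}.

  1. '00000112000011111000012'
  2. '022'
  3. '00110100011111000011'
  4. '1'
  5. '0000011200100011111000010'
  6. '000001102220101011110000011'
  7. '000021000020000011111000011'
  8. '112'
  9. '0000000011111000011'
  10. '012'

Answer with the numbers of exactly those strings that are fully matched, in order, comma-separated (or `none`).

1 → match
2. '022' → match
3 → match
4. '1' → match
5 → match
6 → no match
7 → match
8. '112' → match
9 → match
10. '012' → match

1, 2, 3, 4, 5, 7, 8, 9, 10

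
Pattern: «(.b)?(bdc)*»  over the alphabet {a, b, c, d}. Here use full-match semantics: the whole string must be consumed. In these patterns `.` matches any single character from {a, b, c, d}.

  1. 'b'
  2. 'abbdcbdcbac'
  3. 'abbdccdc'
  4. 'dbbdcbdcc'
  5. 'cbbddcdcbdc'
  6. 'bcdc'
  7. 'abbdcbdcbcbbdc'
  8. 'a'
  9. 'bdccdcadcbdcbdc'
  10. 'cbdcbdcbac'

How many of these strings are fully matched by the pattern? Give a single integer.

0

1 → no match
2 → no match
3 → no match
4 → no match
5 → no match
6 → no match
7 → no match
8 → no match
9 → no match
10 → no match
Total matched: 0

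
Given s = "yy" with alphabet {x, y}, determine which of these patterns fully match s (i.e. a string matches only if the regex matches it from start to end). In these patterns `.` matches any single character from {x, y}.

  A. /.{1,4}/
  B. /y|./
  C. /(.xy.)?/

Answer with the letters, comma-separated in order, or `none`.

A

A → match
B → no match
C → no match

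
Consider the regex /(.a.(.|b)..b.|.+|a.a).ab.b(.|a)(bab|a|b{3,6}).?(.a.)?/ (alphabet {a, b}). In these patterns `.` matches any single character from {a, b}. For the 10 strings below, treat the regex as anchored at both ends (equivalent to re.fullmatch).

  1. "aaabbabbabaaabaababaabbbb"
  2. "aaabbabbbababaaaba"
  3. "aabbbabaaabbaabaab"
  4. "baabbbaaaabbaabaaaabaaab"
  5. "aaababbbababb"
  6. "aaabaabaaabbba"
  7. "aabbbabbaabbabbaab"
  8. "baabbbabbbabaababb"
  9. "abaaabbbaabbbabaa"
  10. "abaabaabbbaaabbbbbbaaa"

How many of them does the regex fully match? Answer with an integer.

1 → no match
2 → no match
3 → no match
4 → no match
5 → match
6 → no match
7 → no match
8 → no match
9 → no match
10 → no match
Total matched: 1

1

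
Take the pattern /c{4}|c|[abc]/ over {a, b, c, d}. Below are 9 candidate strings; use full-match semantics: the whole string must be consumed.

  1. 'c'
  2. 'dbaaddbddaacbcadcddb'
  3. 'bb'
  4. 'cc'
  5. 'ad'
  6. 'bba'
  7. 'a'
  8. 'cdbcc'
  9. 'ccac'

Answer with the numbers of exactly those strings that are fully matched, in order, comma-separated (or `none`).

1 → match
2 → no match
3 → no match
4 → no match
5 → no match
6 → no match
7 → match
8 → no match
9 → no match

1, 7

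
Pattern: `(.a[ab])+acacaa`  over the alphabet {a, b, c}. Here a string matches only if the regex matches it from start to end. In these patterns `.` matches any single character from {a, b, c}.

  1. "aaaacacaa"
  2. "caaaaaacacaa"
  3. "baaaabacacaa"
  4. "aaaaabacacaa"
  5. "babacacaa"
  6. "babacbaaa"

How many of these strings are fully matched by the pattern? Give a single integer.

1 → match
2 → match
3 → match
4 → match
5 → match
6 → no match — must end with "acacaa"
Total matched: 5

5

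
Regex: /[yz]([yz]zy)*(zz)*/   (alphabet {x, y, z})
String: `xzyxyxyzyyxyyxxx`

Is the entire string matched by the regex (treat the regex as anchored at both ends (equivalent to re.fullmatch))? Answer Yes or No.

No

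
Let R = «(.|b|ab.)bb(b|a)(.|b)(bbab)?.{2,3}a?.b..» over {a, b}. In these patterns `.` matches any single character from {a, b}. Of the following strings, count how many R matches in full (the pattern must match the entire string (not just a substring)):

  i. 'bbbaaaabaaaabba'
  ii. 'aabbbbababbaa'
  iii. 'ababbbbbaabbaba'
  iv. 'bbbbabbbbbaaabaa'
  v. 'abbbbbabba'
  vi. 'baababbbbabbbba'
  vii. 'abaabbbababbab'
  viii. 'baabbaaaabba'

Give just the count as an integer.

i → no match
ii → no match
iii → no match
iv → no match
v → no match
vi → no match
vii → no match
viii → no match
Total matched: 0

0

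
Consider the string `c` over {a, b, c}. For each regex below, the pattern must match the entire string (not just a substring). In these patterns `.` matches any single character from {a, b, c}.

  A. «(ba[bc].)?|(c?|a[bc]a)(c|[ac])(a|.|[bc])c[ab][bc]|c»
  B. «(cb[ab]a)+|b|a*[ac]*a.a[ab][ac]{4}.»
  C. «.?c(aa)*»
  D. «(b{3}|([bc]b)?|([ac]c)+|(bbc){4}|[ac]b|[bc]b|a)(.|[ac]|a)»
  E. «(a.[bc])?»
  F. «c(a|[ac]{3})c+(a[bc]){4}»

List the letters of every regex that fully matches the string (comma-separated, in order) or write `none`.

A, C, D

A → match
B → no match
C → match
D → match
E → no match
F → no match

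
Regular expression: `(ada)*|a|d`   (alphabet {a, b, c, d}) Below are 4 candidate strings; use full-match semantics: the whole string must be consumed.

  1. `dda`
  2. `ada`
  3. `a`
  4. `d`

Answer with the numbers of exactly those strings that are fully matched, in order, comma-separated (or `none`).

1 → no match
2 → match
3 → match
4 → match

2, 3, 4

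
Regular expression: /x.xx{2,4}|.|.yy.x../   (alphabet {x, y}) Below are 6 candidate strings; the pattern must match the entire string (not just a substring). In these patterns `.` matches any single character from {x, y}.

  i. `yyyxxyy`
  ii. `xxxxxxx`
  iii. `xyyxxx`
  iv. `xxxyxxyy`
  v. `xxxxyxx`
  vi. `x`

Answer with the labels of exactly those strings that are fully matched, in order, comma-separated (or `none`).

i → match
ii → match
iii → no match
iv → no match
v → no match
vi → match

i, ii, vi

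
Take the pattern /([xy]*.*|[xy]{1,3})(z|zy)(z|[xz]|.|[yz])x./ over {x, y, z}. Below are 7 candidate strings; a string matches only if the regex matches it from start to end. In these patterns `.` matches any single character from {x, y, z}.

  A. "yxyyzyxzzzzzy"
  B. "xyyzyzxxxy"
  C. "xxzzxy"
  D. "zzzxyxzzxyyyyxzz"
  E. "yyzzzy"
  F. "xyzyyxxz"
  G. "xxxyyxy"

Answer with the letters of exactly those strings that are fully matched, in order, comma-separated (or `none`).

A → no match
B. "xyyzyzxxxy" → no match
C. "xxzzxy" → match
D → no match
E. "yyzzzy" → no match
F. "xyzyyxxz" → no match
G. "xxxyyxy" → no match

C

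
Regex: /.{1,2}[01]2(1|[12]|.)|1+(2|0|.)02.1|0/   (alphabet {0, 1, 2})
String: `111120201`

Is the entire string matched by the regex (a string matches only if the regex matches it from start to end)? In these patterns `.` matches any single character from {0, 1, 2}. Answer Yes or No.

Yes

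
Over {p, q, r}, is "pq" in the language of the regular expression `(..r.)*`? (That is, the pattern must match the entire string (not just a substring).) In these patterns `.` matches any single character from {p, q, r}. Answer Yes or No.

No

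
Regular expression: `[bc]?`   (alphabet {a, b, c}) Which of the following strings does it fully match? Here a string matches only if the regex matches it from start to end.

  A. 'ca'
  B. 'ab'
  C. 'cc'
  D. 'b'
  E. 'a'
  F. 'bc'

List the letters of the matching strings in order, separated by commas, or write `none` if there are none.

A. 'ca' → no match
B. 'ab' → no match
C. 'cc' → no match
D. 'b' → match
E. 'a' → no match
F. 'bc' → no match

D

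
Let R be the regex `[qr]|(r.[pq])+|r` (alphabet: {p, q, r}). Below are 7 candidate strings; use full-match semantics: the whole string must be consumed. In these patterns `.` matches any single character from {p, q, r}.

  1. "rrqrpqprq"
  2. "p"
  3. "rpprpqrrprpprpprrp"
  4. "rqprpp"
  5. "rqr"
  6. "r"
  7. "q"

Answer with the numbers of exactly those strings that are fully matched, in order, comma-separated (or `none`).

1 → no match
2 → no match
3 → match
4 → match
5 → no match
6 → match
7 → match

3, 4, 6, 7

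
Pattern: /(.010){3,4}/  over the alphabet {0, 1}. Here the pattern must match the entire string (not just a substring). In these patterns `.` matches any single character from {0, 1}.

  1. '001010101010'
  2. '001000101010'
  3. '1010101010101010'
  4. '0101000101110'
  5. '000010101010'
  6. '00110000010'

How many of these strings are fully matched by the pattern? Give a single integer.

3

1 → match
2 → match
3 → match
4 → no match — must end with '010'
5 → no match
6 → no match
Total matched: 3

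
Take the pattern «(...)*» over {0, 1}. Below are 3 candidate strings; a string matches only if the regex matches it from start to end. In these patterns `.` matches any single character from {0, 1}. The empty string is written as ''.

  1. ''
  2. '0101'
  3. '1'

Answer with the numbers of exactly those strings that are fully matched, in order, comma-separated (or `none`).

1

1 → match
2 → no match
3 → no match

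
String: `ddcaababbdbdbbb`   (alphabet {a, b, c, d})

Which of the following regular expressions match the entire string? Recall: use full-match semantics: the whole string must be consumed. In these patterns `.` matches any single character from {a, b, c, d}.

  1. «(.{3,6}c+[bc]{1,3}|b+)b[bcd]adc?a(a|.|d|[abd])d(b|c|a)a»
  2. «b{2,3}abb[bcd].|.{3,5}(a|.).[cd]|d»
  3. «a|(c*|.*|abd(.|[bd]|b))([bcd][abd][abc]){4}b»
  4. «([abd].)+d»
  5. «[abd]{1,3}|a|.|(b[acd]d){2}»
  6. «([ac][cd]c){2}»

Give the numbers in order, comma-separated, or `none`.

3

1 → no match — must end with `a`
2 → no match
3 → match
4 → no match — must end with `d`
5 → no match
6 → no match — must end with `c`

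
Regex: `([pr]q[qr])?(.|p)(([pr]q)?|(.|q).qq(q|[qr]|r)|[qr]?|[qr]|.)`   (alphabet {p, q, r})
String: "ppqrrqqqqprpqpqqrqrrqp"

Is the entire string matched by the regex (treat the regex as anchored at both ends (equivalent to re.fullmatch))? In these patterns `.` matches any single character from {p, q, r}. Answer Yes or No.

No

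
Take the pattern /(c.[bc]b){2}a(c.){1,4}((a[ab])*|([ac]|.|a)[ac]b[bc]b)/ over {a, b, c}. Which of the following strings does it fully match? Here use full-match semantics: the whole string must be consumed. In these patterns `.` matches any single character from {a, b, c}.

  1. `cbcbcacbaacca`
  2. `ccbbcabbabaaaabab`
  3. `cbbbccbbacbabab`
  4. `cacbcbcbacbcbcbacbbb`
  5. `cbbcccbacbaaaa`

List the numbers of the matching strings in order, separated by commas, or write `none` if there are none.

1 → no match
2 → no match
3 → match
4 → match
5 → no match

3, 4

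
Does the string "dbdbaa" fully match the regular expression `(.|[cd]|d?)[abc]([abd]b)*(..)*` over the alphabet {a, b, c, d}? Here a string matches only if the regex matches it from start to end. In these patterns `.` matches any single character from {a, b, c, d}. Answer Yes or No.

Yes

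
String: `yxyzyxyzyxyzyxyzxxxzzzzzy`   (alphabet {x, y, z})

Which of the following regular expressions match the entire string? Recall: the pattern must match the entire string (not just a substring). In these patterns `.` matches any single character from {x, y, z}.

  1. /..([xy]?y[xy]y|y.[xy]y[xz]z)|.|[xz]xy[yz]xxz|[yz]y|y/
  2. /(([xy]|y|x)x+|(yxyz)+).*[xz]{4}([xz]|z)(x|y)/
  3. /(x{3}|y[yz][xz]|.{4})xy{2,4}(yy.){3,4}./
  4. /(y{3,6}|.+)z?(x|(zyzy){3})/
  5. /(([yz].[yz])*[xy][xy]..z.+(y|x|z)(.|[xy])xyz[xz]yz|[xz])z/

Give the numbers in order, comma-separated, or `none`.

1 → no match
2 → match
3 → no match
4 → no match
5 → no match — must end with `z`

2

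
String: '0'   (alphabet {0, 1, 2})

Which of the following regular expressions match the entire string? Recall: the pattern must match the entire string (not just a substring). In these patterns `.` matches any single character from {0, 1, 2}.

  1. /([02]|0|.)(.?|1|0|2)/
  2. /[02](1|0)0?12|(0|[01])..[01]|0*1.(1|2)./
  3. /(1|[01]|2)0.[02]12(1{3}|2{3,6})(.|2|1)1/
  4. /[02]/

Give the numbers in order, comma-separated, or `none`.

1 → match
2 → no match
3 → no match — must end with '1'
4 → match

1, 4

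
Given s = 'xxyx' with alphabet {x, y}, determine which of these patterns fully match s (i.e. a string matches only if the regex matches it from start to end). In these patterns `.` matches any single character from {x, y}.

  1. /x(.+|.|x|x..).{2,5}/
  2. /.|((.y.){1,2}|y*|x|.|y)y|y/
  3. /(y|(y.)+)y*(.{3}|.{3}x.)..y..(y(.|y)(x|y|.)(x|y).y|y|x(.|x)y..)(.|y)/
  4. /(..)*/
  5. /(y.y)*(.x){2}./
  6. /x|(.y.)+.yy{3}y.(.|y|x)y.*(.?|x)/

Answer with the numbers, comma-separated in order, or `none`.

1 → match
2 → no match
3 → no match — must start with 'y'
4 → match
5 → no match
6 → no match

1, 4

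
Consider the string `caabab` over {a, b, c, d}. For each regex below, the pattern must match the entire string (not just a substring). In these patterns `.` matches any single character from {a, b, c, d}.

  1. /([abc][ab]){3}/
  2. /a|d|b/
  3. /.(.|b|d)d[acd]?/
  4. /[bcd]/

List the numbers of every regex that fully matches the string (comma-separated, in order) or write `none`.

1

1 → match
2 → no match
3 → no match
4 → no match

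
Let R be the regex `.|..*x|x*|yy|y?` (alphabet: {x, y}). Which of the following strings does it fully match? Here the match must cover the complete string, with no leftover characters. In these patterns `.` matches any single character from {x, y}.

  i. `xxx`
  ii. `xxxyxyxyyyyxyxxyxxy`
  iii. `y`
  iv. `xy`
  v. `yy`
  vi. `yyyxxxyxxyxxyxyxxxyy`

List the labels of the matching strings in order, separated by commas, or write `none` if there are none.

i → match
ii → no match
iii → match
iv → no match
v → match
vi → no match

i, iii, v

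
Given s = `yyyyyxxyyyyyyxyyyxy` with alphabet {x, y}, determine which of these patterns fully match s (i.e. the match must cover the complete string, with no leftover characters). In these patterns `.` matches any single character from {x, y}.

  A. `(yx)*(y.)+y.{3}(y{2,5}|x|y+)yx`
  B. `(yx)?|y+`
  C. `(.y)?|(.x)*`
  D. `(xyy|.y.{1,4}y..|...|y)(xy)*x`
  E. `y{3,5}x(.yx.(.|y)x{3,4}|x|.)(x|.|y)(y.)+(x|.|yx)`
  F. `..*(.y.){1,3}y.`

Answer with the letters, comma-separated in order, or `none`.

E

A → no match — must end with `yx`
B → no match
C → no match
D → no match — must end with `x`
E → match
F → no match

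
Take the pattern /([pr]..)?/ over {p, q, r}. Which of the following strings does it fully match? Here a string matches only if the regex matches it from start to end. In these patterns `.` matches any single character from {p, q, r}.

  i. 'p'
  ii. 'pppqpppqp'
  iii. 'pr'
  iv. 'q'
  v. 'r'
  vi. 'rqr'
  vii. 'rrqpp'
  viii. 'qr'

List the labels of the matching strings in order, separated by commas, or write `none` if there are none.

vi

i → no match
ii → no match
iii → no match
iv → no match
v → no match
vi → match
vii → no match
viii → no match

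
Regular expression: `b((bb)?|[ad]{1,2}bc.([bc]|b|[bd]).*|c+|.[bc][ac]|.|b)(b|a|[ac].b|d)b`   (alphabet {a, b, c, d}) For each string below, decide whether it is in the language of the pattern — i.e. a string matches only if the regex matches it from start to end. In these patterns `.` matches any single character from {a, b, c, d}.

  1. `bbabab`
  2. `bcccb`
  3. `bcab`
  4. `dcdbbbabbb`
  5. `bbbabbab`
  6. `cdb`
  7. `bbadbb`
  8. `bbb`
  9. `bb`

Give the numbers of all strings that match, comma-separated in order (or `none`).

3, 7, 8

1. `bbabab` → no match
2. `bcccb` → no match
3. `bcab` → match
4. `dcdbbbabbb` → no match — must start with `b`
5. `bbbabbab` → no match
6. `cdb` → no match — must start with `b`
7. `bbadbb` → match
8. `bbb` → match
9. `bb` → no match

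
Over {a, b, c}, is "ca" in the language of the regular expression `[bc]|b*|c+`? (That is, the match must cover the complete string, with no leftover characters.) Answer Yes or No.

No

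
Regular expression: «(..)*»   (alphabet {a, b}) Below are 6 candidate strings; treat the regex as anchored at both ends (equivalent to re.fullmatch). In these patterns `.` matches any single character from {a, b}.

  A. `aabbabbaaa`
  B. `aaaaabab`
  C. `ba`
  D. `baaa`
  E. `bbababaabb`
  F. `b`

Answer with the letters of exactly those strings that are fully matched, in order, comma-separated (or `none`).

A → match
B → match
C → match
D → match
E → match
F → no match

A, B, C, D, E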